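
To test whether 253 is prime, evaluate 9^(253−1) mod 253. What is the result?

202

9^1 ≡ 9 (mod 253)
9^2 ≡ 9^2 = 81 ≡ 81 (mod 253)
9^4 ≡ 81^2 = 6561 ≡ 236 (mod 253)
9^8 ≡ 236^2 = 55696 ≡ 36 (mod 253)
9^16 ≡ 36^2 = 1296 ≡ 31 (mod 253)
9^32 ≡ 31^2 = 961 ≡ 202 (mod 253)
9^64 ≡ 202^2 = 40804 ≡ 71 (mod 253)
9^128 ≡ 71^2 = 5041 ≡ 234 (mod 253)
252 = 128 + 64 + 32 + 16 + 8 + 4 in binary powers of 2.
So 9^252 ≡ 234 · 71 · 202 · 31 · 36 · 236 ≡ 202 (mod 253).
Since 202 ≠ 1, base 9 is a Fermat witness: 253 is composite.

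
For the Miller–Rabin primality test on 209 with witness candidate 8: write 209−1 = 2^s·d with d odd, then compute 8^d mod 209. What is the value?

209 − 1 = 208 = 2^4 · 13, so d = 13.
8^1 ≡ 8 (mod 209)
8^2 ≡ 8^2 = 64 ≡ 64 (mod 209)
8^4 ≡ 64^2 = 4096 ≡ 125 (mod 209)
8^8 ≡ 125^2 = 15625 ≡ 159 (mod 209)
13 = 8 + 4 + 1 in binary powers of 2.
So 8^13 ≡ 159 · 125 · 8 ≡ 160 (mod 209).
Squaring chain: 160 → 102 → 163 → 26; never reaches −1, so base 8 is a Miller–Rabin witness that 209 is composite.

160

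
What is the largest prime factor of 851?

851 = 23 · 37
37 is prime.
So 851 = 23 · 37; the largest prime factor is 37.

37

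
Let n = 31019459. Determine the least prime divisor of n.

67

31019459 is odd.
Digit sum 32, not divisible by 3.
Ends in 9: not divisible by 5.
7: 31019459 = 7·4431351 + 2
11: 31019459 = 11·2819950 + 9
13: 31019459 = 13·2386112 + 3
17: 31019459 = 17·1824674 + 1
19: 31019459 = 19·1632603 + 2
23: 31019459 = 23·1348672 + 3
29: 31019459 = 29·1069636 + 15
31: 31019459 = 31·1000627 + 22
37: 31019459 = 37·838363 + 28
41: 31019459 = 41·756572 + 7
43: 31019459 = 43·721382 + 33
47: 31019459 = 47·659988 + 23
53: 31019459 = 53·585272 + 43
59: 31019459 = 59·525753 + 32
61: 31019459 = 61·508515 + 44
67: 31019459 = 67·462977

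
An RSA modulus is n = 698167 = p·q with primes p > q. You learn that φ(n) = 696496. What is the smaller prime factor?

φ(n) = (p−1)(q−1) = n − (p+q) + 1, so p + q = 698167 − 696496 + 1 = 1672.
p and q are the roots of t² − 1672t + 698167 = 0.
Discriminant: 1672² − 4·698167 = 2795584 − 2792668 = 2916; √2916 = 54.
q = (1672 − 54)/2 = 809, p = (1672 + 54)/2 = 863.
Check: 809 · 863 = 698167.

809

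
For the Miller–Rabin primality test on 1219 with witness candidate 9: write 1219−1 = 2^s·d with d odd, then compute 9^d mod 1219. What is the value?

1219 − 1 = 1218 = 2^1 · 609, so d = 609.
9^1 ≡ 9 (mod 1219)
9^2 ≡ 9^2 = 81 ≡ 81 (mod 1219)
9^4 ≡ 81^2 = 6561 ≡ 466 (mod 1219)
9^8 ≡ 466^2 = 217156 ≡ 174 (mod 1219)
9^16 ≡ 174^2 = 30276 ≡ 1020 (mod 1219)
9^32 ≡ 1020^2 = 1040400 ≡ 593 (mod 1219)
9^64 ≡ 593^2 = 351649 ≡ 577 (mod 1219)
9^128 ≡ 577^2 = 332929 ≡ 142 (mod 1219)
9^256 ≡ 142^2 = 20164 ≡ 660 (mod 1219)
9^512 ≡ 660^2 = 435600 ≡ 417 (mod 1219)
609 = 512 + 64 + 32 + 1 in binary powers of 2.
So 9^609 ≡ 417 · 577 · 593 · 9 ≡ 282 (mod 1219).
Squaring chain: 282; never reaches −1, so base 9 is a Miller–Rabin witness that 1219 is composite.

282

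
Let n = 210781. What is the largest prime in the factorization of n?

210781 = 41 · 5141
5141 = 53 · 97
97 is prime.
So 210781 = 41 · 53 · 97; the largest prime factor is 97.

97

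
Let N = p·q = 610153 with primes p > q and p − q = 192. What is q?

691

Since p = q + 192, we have 610153 = q(q + 192), so q² + 192q − 610153 = 0.
Discriminant: 192² + 4·610153 = 36864 + 2440612 = 2477476; √2477476 = 1574.
q = (−192 + 1574)/2 = 691, and p = q + 192 = 883.
Check: 691 · 883 = 610153.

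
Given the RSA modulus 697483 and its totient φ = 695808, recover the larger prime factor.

φ(n) = (p−1)(q−1) = n − (p+q) + 1, so p + q = 697483 − 695808 + 1 = 1676.
p and q are the roots of t² − 1676t + 697483 = 0.
Discriminant: 1676² − 4·697483 = 2808976 − 2789932 = 19044; √19044 = 138.
q = (1676 − 138)/2 = 769, p = (1676 + 138)/2 = 907.
Check: 769 · 907 = 697483.

907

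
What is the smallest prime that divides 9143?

41

9143 is odd.
Digit sum 17, not divisible by 3.
Ends in 3: not divisible by 5.
7: 9143 = 7·1306 + 1
11: 9143 = 11·831 + 2
13: 9143 = 13·703 + 4
17: 9143 = 17·537 + 14
19: 9143 = 19·481 + 4
23: 9143 = 23·397 + 12
29: 9143 = 29·315 + 8
31: 9143 = 31·294 + 29
37: 9143 = 37·247 + 4
41: 9143 = 41·223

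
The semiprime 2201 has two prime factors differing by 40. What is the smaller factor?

Since p = q + 40, we have 2201 = q(q + 40), so q² + 40q − 2201 = 0.
Discriminant: 40² + 4·2201 = 1600 + 8804 = 10404; √10404 = 102.
q = (−40 + 102)/2 = 31, and p = q + 40 = 71.
Check: 31 · 71 = 2201.

31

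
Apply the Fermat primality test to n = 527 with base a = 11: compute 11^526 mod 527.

11^1 ≡ 11 (mod 527)
11^2 ≡ 11^2 = 121 ≡ 121 (mod 527)
11^4 ≡ 121^2 = 14641 ≡ 412 (mod 527)
11^8 ≡ 412^2 = 169744 ≡ 50 (mod 527)
11^16 ≡ 50^2 = 2500 ≡ 392 (mod 527)
11^32 ≡ 392^2 = 153664 ≡ 307 (mod 527)
11^64 ≡ 307^2 = 94249 ≡ 443 (mod 527)
11^128 ≡ 443^2 = 196249 ≡ 205 (mod 527)
11^256 ≡ 205^2 = 42025 ≡ 392 (mod 527)
11^512 ≡ 392^2 = 153664 ≡ 307 (mod 527)
526 = 512 + 8 + 4 + 2 in binary powers of 2.
So 11^526 ≡ 307 · 50 · 412 · 121 ≡ 485 (mod 527).
Since 485 ≠ 1, base 11 is a Fermat witness: 527 is composite.

485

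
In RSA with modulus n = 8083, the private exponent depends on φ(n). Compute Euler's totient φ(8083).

7888

Factor: 8083 = 59 · 137.
φ(8083) = (59−1) · (137−1) = 58 · 136 = 7888.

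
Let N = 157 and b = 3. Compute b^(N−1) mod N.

1

3^1 ≡ 3 (mod 157)
3^2 ≡ 3^2 = 9 ≡ 9 (mod 157)
3^4 ≡ 9^2 = 81 ≡ 81 (mod 157)
3^8 ≡ 81^2 = 6561 ≡ 124 (mod 157)
3^16 ≡ 124^2 = 15376 ≡ 147 (mod 157)
3^32 ≡ 147^2 = 21609 ≡ 100 (mod 157)
3^64 ≡ 100^2 = 10000 ≡ 109 (mod 157)
3^128 ≡ 109^2 = 11881 ≡ 106 (mod 157)
156 = 128 + 16 + 8 + 4 in binary powers of 2.
So 3^156 ≡ 106 · 147 · 124 · 81 ≡ 1 (mod 157).
Since the result is 1, base 3 gives no evidence that 157 is composite.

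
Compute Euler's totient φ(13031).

Factor: 13031 = 83 · 157.
φ(13031) = (83−1) · (157−1) = 82 · 156 = 12792.

12792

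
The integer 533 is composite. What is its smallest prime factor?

13

533 is odd.
Digit sum 11, not divisible by 3.
Ends in 3: not divisible by 5.
7: 533 = 7·76 + 1
11: 533 = 11·48 + 5
13: 533 = 13·41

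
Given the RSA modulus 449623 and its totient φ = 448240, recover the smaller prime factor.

φ(n) = (p−1)(q−1) = n − (p+q) + 1, so p + q = 449623 − 448240 + 1 = 1384.
p and q are the roots of t² − 1384t + 449623 = 0.
Discriminant: 1384² − 4·449623 = 1915456 − 1798492 = 116964; √116964 = 342.
q = (1384 − 342)/2 = 521, p = (1384 + 342)/2 = 863.
Check: 521 · 863 = 449623.

521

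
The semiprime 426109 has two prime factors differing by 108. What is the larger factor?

709

Since p = q + 108, we have 426109 = q(q + 108), so q² + 108q − 426109 = 0.
Discriminant: 108² + 4·426109 = 11664 + 1704436 = 1716100; √1716100 = 1310.
q = (−108 + 1310)/2 = 601, and p = q + 108 = 709.
Check: 601 · 709 = 426109.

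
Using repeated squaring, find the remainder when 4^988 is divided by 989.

4^1 ≡ 4 (mod 989)
4^2 ≡ 4^2 = 16 ≡ 16 (mod 989)
4^4 ≡ 16^2 = 256 ≡ 256 (mod 989)
4^8 ≡ 256^2 = 65536 ≡ 262 (mod 989)
4^16 ≡ 262^2 = 68644 ≡ 403 (mod 989)
4^32 ≡ 403^2 = 162409 ≡ 213 (mod 989)
4^64 ≡ 213^2 = 45369 ≡ 864 (mod 989)
4^128 ≡ 864^2 = 746496 ≡ 790 (mod 989)
4^256 ≡ 790^2 = 624100 ≡ 41 (mod 989)
4^512 ≡ 41^2 = 1681 ≡ 692 (mod 989)
988 = 512 + 256 + 128 + 64 + 16 + 8 + 4 in binary powers of 2.
So 4^988 ≡ 692 · 41 · 790 · 864 · 403 · 262 · 256 ≡ 864 (mod 989).
Since 864 ≠ 1, base 4 is a Fermat witness: 989 is composite.

864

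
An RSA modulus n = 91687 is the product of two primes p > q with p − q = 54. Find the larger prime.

Since p = q + 54, we have 91687 = q(q + 54), so q² + 54q − 91687 = 0.
Discriminant: 54² + 4·91687 = 2916 + 366748 = 369664; √369664 = 608.
q = (−54 + 608)/2 = 277, and p = q + 54 = 331.
Check: 277 · 331 = 91687.

331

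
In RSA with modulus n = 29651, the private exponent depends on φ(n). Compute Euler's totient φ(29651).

Factor: 29651 = 149 · 199.
φ(29651) = (149−1) · (199−1) = 148 · 198 = 29304.

29304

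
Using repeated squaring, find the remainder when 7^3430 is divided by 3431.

7^1 ≡ 7 (mod 3431)
7^2 ≡ 7^2 = 49 ≡ 49 (mod 3431)
7^4 ≡ 49^2 = 2401 ≡ 2401 (mod 3431)
7^8 ≡ 2401^2 = 5764801 ≡ 721 (mod 3431)
7^16 ≡ 721^2 = 519841 ≡ 1760 (mod 3431)
7^32 ≡ 1760^2 = 3097600 ≡ 2838 (mod 3431)
7^64 ≡ 2838^2 = 8054244 ≡ 1687 (mod 3431)
7^128 ≡ 1687^2 = 2845969 ≡ 1670 (mod 3431)
7^256 ≡ 1670^2 = 2788900 ≡ 2928 (mod 3431)
7^512 ≡ 2928^2 = 8573184 ≡ 2546 (mod 3431)
7^1024 ≡ 2546^2 = 6482116 ≡ 957 (mod 3431)
7^2048 ≡ 957^2 = 915849 ≡ 3203 (mod 3431)
3430 = 2048 + 1024 + 256 + 64 + 32 + 4 + 2 in binary powers of 2.
So 7^3430 ≡ 3203 · 957 · 2928 · 1687 · 2838 · 2401 · 49 ≡ 3069 (mod 3431).
Since 3069 ≠ 1, base 7 is a Fermat witness: 3431 is composite.

3069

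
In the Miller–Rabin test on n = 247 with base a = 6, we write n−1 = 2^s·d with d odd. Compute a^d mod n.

247 − 1 = 246 = 2^1 · 123, so d = 123.
6^1 ≡ 6 (mod 247)
6^2 ≡ 6^2 = 36 ≡ 36 (mod 247)
6^4 ≡ 36^2 = 1296 ≡ 61 (mod 247)
6^8 ≡ 61^2 = 3721 ≡ 16 (mod 247)
6^16 ≡ 16^2 = 256 ≡ 9 (mod 247)
6^32 ≡ 9^2 = 81 ≡ 81 (mod 247)
6^64 ≡ 81^2 = 6561 ≡ 139 (mod 247)
123 = 64 + 32 + 16 + 8 + 2 + 1 in binary powers of 2.
So 6^123 ≡ 139 · 81 · 9 · 16 · 36 · 6 ≡ 125 (mod 247).
Squaring chain: 125; never reaches −1, so base 6 is a Miller–Rabin witness that 247 is composite.

125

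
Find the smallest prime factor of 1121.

1121 is odd.
Digit sum 5, not divisible by 3.
Ends in 1: not divisible by 5.
7: 1121 = 7·160 + 1
11: 1121 = 11·101 + 10
13: 1121 = 13·86 + 3
17: 1121 = 17·65 + 16
19: 1121 = 19·59

19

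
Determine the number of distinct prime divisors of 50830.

5

50830 = 2 · 25415
25415 = 5 · 5083
5083 = 13 · 391
391 = 17 · 23
50830 = 2 · 5 · 13 · 17 · 23, which has 5 distinct prime factors.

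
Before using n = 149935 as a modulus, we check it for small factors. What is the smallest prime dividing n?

5

149935 is odd.
Digit sum 31, not divisible by 3.
Ends in 5: divisible by 5.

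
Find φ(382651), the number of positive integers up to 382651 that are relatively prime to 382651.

360360

Factor: 382651 = 23 · 127 · 131.
φ(382651) = (23−1) · (127−1) · (131−1) = 22 · 126 · 130 = 360360.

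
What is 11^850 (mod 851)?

11^1 ≡ 11 (mod 851)
11^2 ≡ 11^2 = 121 ≡ 121 (mod 851)
11^4 ≡ 121^2 = 14641 ≡ 174 (mod 851)
11^8 ≡ 174^2 = 30276 ≡ 491 (mod 851)
11^16 ≡ 491^2 = 241081 ≡ 248 (mod 851)
11^32 ≡ 248^2 = 61504 ≡ 232 (mod 851)
11^64 ≡ 232^2 = 53824 ≡ 211 (mod 851)
11^128 ≡ 211^2 = 44521 ≡ 269 (mod 851)
11^256 ≡ 269^2 = 72361 ≡ 26 (mod 851)
11^512 ≡ 26^2 = 676 ≡ 676 (mod 851)
850 = 512 + 256 + 64 + 16 + 2 in binary powers of 2.
So 11^850 ≡ 676 · 26 · 211 · 248 · 121 ≡ 26 (mod 851).
Since 26 ≠ 1, base 11 is a Fermat witness: 851 is composite.

26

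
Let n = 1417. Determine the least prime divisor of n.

13

1417 is odd.
Digit sum 13, not divisible by 3.
Ends in 7: not divisible by 5.
7: 1417 = 7·202 + 3
11: 1417 = 11·128 + 9
13: 1417 = 13·109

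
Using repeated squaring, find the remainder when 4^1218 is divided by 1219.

630

4^1 ≡ 4 (mod 1219)
4^2 ≡ 4^2 = 16 ≡ 16 (mod 1219)
4^4 ≡ 16^2 = 256 ≡ 256 (mod 1219)
4^8 ≡ 256^2 = 65536 ≡ 929 (mod 1219)
4^16 ≡ 929^2 = 863041 ≡ 1208 (mod 1219)
4^32 ≡ 1208^2 = 1459264 ≡ 121 (mod 1219)
4^64 ≡ 121^2 = 14641 ≡ 13 (mod 1219)
4^128 ≡ 13^2 = 169 ≡ 169 (mod 1219)
4^256 ≡ 169^2 = 28561 ≡ 524 (mod 1219)
4^512 ≡ 524^2 = 274576 ≡ 301 (mod 1219)
4^1024 ≡ 301^2 = 90601 ≡ 395 (mod 1219)
1218 = 1024 + 128 + 64 + 2 in binary powers of 2.
So 4^1218 ≡ 395 · 169 · 13 · 16 ≡ 630 (mod 1219).
Since 630 ≠ 1, base 4 is a Fermat witness: 1219 is composite.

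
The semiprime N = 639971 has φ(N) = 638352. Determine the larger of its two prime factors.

φ(n) = (p−1)(q−1) = n − (p+q) + 1, so p + q = 639971 − 638352 + 1 = 1620.
p and q are the roots of t² − 1620t + 639971 = 0.
Discriminant: 1620² − 4·639971 = 2624400 − 2559884 = 64516; √64516 = 254.
q = (1620 − 254)/2 = 683, p = (1620 + 254)/2 = 937.
Check: 683 · 937 = 639971.

937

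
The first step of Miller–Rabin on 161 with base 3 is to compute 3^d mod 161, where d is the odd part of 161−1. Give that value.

161 − 1 = 160 = 2^5 · 5, so d = 5.
3^1 ≡ 3 (mod 161)
3^2 ≡ 3^2 = 9 ≡ 9 (mod 161)
3^4 ≡ 9^2 = 81 ≡ 81 (mod 161)
5 = 4 + 1 in binary powers of 2.
So 3^5 ≡ 81 · 3 ≡ 82 (mod 161).
Squaring chain: 82 → 123 → 156 → 25 → 142; never reaches −1, so base 3 is a Miller–Rabin witness that 161 is composite.

82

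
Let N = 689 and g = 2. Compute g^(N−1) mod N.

2^1 ≡ 2 (mod 689)
2^2 ≡ 2^2 = 4 ≡ 4 (mod 689)
2^4 ≡ 4^2 = 16 ≡ 16 (mod 689)
2^8 ≡ 16^2 = 256 ≡ 256 (mod 689)
2^16 ≡ 256^2 = 65536 ≡ 81 (mod 689)
2^32 ≡ 81^2 = 6561 ≡ 360 (mod 689)
2^64 ≡ 360^2 = 129600 ≡ 68 (mod 689)
2^128 ≡ 68^2 = 4624 ≡ 490 (mod 689)
2^256 ≡ 490^2 = 240100 ≡ 328 (mod 689)
2^512 ≡ 328^2 = 107584 ≡ 100 (mod 689)
688 = 512 + 128 + 32 + 16 in binary powers of 2.
So 2^688 ≡ 100 · 490 · 360 · 81 ≡ 68 (mod 689).
Since 68 ≠ 1, base 2 is a Fermat witness: 689 is composite.

68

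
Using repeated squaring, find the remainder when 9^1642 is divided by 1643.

9^1 ≡ 9 (mod 1643)
9^2 ≡ 9^2 = 81 ≡ 81 (mod 1643)
9^4 ≡ 81^2 = 6561 ≡ 1632 (mod 1643)
9^8 ≡ 1632^2 = 2663424 ≡ 121 (mod 1643)
9^16 ≡ 121^2 = 14641 ≡ 1497 (mod 1643)
9^32 ≡ 1497^2 = 2241009 ≡ 1600 (mod 1643)
9^64 ≡ 1600^2 = 2560000 ≡ 206 (mod 1643)
9^128 ≡ 206^2 = 42436 ≡ 1361 (mod 1643)
9^256 ≡ 1361^2 = 1852321 ≡ 660 (mod 1643)
9^512 ≡ 660^2 = 435600 ≡ 205 (mod 1643)
9^1024 ≡ 205^2 = 42025 ≡ 950 (mod 1643)
1642 = 1024 + 512 + 64 + 32 + 8 + 2 in binary powers of 2.
So 9^1642 ≡ 950 · 205 · 206 · 1600 · 121 · 81 ≡ 413 (mod 1643).
Since 413 ≠ 1, base 9 is a Fermat witness: 1643 is composite.

413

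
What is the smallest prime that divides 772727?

41

772727 is odd.
Digit sum 32, not divisible by 3.
Ends in 7: not divisible by 5.
7: 772727 = 7·110389 + 4
11: 772727 = 11·70247 + 10
13: 772727 = 13·59440 + 7
17: 772727 = 17·45454 + 9
19: 772727 = 19·40669 + 16
23: 772727 = 23·33596 + 19
29: 772727 = 29·26645 + 22
31: 772727 = 31·24926 + 21
37: 772727 = 37·20884 + 19
41: 772727 = 41·18847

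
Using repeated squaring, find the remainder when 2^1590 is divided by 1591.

2^1 ≡ 2 (mod 1591)
2^2 ≡ 2^2 = 4 ≡ 4 (mod 1591)
2^4 ≡ 4^2 = 16 ≡ 16 (mod 1591)
2^8 ≡ 16^2 = 256 ≡ 256 (mod 1591)
2^16 ≡ 256^2 = 65536 ≡ 305 (mod 1591)
2^32 ≡ 305^2 = 93025 ≡ 747 (mod 1591)
2^64 ≡ 747^2 = 558009 ≡ 1159 (mod 1591)
2^128 ≡ 1159^2 = 1343281 ≡ 477 (mod 1591)
2^256 ≡ 477^2 = 227529 ≡ 16 (mod 1591)
2^512 ≡ 16^2 = 256 ≡ 256 (mod 1591)
2^1024 ≡ 256^2 = 65536 ≡ 305 (mod 1591)
1590 = 1024 + 512 + 32 + 16 + 4 + 2 in binary powers of 2.
So 2^1590 ≡ 305 · 256 · 747 · 305 · 16 · 4 ≡ 471 (mod 1591).
Since 471 ≠ 1, base 2 is a Fermat witness: 1591 is composite.

471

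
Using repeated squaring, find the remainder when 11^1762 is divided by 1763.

1392

11^1 ≡ 11 (mod 1763)
11^2 ≡ 11^2 = 121 ≡ 121 (mod 1763)
11^4 ≡ 121^2 = 14641 ≡ 537 (mod 1763)
11^8 ≡ 537^2 = 288369 ≡ 1000 (mod 1763)
11^16 ≡ 1000^2 = 1000000 ≡ 379 (mod 1763)
11^32 ≡ 379^2 = 143641 ≡ 838 (mod 1763)
11^64 ≡ 838^2 = 702244 ≡ 570 (mod 1763)
11^128 ≡ 570^2 = 324900 ≡ 508 (mod 1763)
11^256 ≡ 508^2 = 258064 ≡ 666 (mod 1763)
11^512 ≡ 666^2 = 443556 ≡ 1043 (mod 1763)
11^1024 ≡ 1043^2 = 1087849 ≡ 78 (mod 1763)
1762 = 1024 + 512 + 128 + 64 + 32 + 2 in binary powers of 2.
So 11^1762 ≡ 78 · 1043 · 508 · 570 · 838 · 121 ≡ 1392 (mod 1763).
Since 1392 ≠ 1, base 11 is a Fermat witness: 1763 is composite.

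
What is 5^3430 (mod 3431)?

5^1 ≡ 5 (mod 3431)
5^2 ≡ 5^2 = 25 ≡ 25 (mod 3431)
5^4 ≡ 25^2 = 625 ≡ 625 (mod 3431)
5^8 ≡ 625^2 = 390625 ≡ 2922 (mod 3431)
5^16 ≡ 2922^2 = 8538084 ≡ 1756 (mod 3431)
5^32 ≡ 1756^2 = 3083536 ≡ 2498 (mod 3431)
5^64 ≡ 2498^2 = 6240004 ≡ 2446 (mod 3431)
5^128 ≡ 2446^2 = 5982916 ≡ 2683 (mod 3431)
5^256 ≡ 2683^2 = 7198489 ≡ 251 (mod 3431)
5^512 ≡ 251^2 = 63001 ≡ 1243 (mod 3431)
5^1024 ≡ 1243^2 = 1545049 ≡ 1099 (mod 3431)
5^2048 ≡ 1099^2 = 1207801 ≡ 89 (mod 3431)
3430 = 2048 + 1024 + 256 + 64 + 32 + 4 + 2 in binary powers of 2.
So 5^3430 ≡ 89 · 1099 · 251 · 2446 · 2498 · 625 · 25 ≡ 1191 (mod 3431).
Since 1191 ≠ 1, base 5 is a Fermat witness: 3431 is composite.

1191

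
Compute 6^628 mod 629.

38

6^1 ≡ 6 (mod 629)
6^2 ≡ 6^2 = 36 ≡ 36 (mod 629)
6^4 ≡ 36^2 = 1296 ≡ 38 (mod 629)
6^8 ≡ 38^2 = 1444 ≡ 186 (mod 629)
6^16 ≡ 186^2 = 34596 ≡ 1 (mod 629)
6^32 ≡ 1^2 = 1 ≡ 1 (mod 629)
6^64 ≡ 1^2 = 1 ≡ 1 (mod 629)
6^128 ≡ 1^2 = 1 ≡ 1 (mod 629)
6^256 ≡ 1^2 = 1 ≡ 1 (mod 629)
6^512 ≡ 1^2 = 1 ≡ 1 (mod 629)
628 = 512 + 64 + 32 + 16 + 4 in binary powers of 2.
So 6^628 ≡ 1 · 1 · 1 · 1 · 38 ≡ 38 (mod 629).
Since 38 ≠ 1, base 6 is a Fermat witness: 629 is composite.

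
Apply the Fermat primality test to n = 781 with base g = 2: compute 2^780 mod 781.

2^1 ≡ 2 (mod 781)
2^2 ≡ 2^2 = 4 ≡ 4 (mod 781)
2^4 ≡ 4^2 = 16 ≡ 16 (mod 781)
2^8 ≡ 16^2 = 256 ≡ 256 (mod 781)
2^16 ≡ 256^2 = 65536 ≡ 713 (mod 781)
2^32 ≡ 713^2 = 508369 ≡ 719 (mod 781)
2^64 ≡ 719^2 = 516961 ≡ 720 (mod 781)
2^128 ≡ 720^2 = 518400 ≡ 597 (mod 781)
2^256 ≡ 597^2 = 356409 ≡ 273 (mod 781)
2^512 ≡ 273^2 = 74529 ≡ 334 (mod 781)
780 = 512 + 256 + 8 + 4 in binary powers of 2.
So 2^780 ≡ 334 · 273 · 256 · 16 ≡ 243 (mod 781).
Since 243 ≠ 1, base 2 is a Fermat witness: 781 is composite.

243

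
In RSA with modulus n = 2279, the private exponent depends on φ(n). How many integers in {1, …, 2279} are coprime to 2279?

Factor: 2279 = 43 · 53.
φ(2279) = (43−1) · (53−1) = 42 · 52 = 2184.

2184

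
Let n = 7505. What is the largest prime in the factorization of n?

79

7505 = 5 · 1501
1501 = 19 · 79
79 is prime.
So 7505 = 5 · 19 · 79; the largest prime factor is 79.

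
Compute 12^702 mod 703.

12^1 ≡ 12 (mod 703)
12^2 ≡ 12^2 = 144 ≡ 144 (mod 703)
12^4 ≡ 144^2 = 20736 ≡ 349 (mod 703)
12^8 ≡ 349^2 = 121801 ≡ 182 (mod 703)
12^16 ≡ 182^2 = 33124 ≡ 83 (mod 703)
12^32 ≡ 83^2 = 6889 ≡ 562 (mod 703)
12^64 ≡ 562^2 = 315844 ≡ 197 (mod 703)
12^128 ≡ 197^2 = 38809 ≡ 144 (mod 703)
12^256 ≡ 144^2 = 20736 ≡ 349 (mod 703)
12^512 ≡ 349^2 = 121801 ≡ 182 (mod 703)
702 = 512 + 128 + 32 + 16 + 8 + 4 + 2 in binary powers of 2.
So 12^702 ≡ 182 · 144 · 562 · 83 · 182 · 349 · 144 ≡ 1 (mod 703).
Since the result is 1, base 12 gives no evidence that 703 is composite.

1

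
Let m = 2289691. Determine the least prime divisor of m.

2289691 is odd.
Digit sum 37, not divisible by 3.
Ends in 1: not divisible by 5.
7: 2289691 = 7·327098 + 5
11: 2289691 = 11·208153 + 8
13: 2289691 = 13·176130 + 1
17: 2289691 = 17·134687 + 12
19: 2289691 = 19·120510 + 1
23: 2289691 = 23·99551 + 18
29: 2289691 = 29·78954 + 25
31: 2289691 = 31·73861

31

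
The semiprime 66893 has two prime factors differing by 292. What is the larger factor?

443

Since p = q + 292, we have 66893 = q(q + 292), so q² + 292q − 66893 = 0.
Discriminant: 292² + 4·66893 = 85264 + 267572 = 352836; √352836 = 594.
q = (−292 + 594)/2 = 151, and p = q + 292 = 443.
Check: 151 · 443 = 66893.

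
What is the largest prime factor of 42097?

42097 = 11 · 3827
3827 = 43 · 89
89 is prime.
So 42097 = 11 · 43 · 89; the largest prime factor is 89.

89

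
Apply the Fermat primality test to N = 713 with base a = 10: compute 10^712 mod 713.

485

10^1 ≡ 10 (mod 713)
10^2 ≡ 10^2 = 100 ≡ 100 (mod 713)
10^4 ≡ 100^2 = 10000 ≡ 18 (mod 713)
10^8 ≡ 18^2 = 324 ≡ 324 (mod 713)
10^16 ≡ 324^2 = 104976 ≡ 165 (mod 713)
10^32 ≡ 165^2 = 27225 ≡ 131 (mod 713)
10^64 ≡ 131^2 = 17161 ≡ 49 (mod 713)
10^128 ≡ 49^2 = 2401 ≡ 262 (mod 713)
10^256 ≡ 262^2 = 68644 ≡ 196 (mod 713)
10^512 ≡ 196^2 = 38416 ≡ 627 (mod 713)
712 = 512 + 128 + 64 + 8 in binary powers of 2.
So 10^712 ≡ 627 · 262 · 49 · 324 ≡ 485 (mod 713).
Since 485 ≠ 1, base 10 is a Fermat witness: 713 is composite.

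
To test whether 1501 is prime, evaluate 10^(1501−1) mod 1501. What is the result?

144

10^1 ≡ 10 (mod 1501)
10^2 ≡ 10^2 = 100 ≡ 100 (mod 1501)
10^4 ≡ 100^2 = 10000 ≡ 994 (mod 1501)
10^8 ≡ 994^2 = 988036 ≡ 378 (mod 1501)
10^16 ≡ 378^2 = 142884 ≡ 289 (mod 1501)
10^32 ≡ 289^2 = 83521 ≡ 966 (mod 1501)
10^64 ≡ 966^2 = 933156 ≡ 1035 (mod 1501)
10^128 ≡ 1035^2 = 1071225 ≡ 1012 (mod 1501)
10^256 ≡ 1012^2 = 1024144 ≡ 462 (mod 1501)
10^512 ≡ 462^2 = 213444 ≡ 302 (mod 1501)
10^1024 ≡ 302^2 = 91204 ≡ 1144 (mod 1501)
1500 = 1024 + 256 + 128 + 64 + 16 + 8 + 4 in binary powers of 2.
So 10^1500 ≡ 1144 · 462 · 1012 · 1035 · 289 · 378 · 994 ≡ 144 (mod 1501).
Since 144 ≠ 1, base 10 is a Fermat witness: 1501 is composite.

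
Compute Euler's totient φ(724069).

699600

Factor: 724069 = 67 · 101 · 107.
φ(724069) = (67−1) · (101−1) · (107−1) = 66 · 100 · 106 = 699600.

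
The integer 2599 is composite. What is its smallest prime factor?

2599 is odd.
Digit sum 25, not divisible by 3.
Ends in 9: not divisible by 5.
7: 2599 = 7·371 + 2
11: 2599 = 11·236 + 3
13: 2599 = 13·199 + 12
17: 2599 = 17·152 + 15
19: 2599 = 19·136 + 15
23: 2599 = 23·113

23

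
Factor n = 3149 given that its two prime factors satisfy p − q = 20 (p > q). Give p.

Since p = q + 20, we have 3149 = q(q + 20), so q² + 20q − 3149 = 0.
Discriminant: 20² + 4·3149 = 400 + 12596 = 12996; √12996 = 114.
q = (−20 + 114)/2 = 47, and p = q + 20 = 67.
Check: 47 · 67 = 3149.

67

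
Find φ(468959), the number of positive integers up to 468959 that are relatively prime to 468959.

445536

Factor: 468959 = 29 · 103 · 157.
φ(468959) = (29−1) · (103−1) · (157−1) = 28 · 102 · 156 = 445536.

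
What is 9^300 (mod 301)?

176

9^1 ≡ 9 (mod 301)
9^2 ≡ 9^2 = 81 ≡ 81 (mod 301)
9^4 ≡ 81^2 = 6561 ≡ 240 (mod 301)
9^8 ≡ 240^2 = 57600 ≡ 109 (mod 301)
9^16 ≡ 109^2 = 11881 ≡ 142 (mod 301)
9^32 ≡ 142^2 = 20164 ≡ 298 (mod 301)
9^64 ≡ 298^2 = 88804 ≡ 9 (mod 301)
9^128 ≡ 9^2 = 81 ≡ 81 (mod 301)
9^256 ≡ 81^2 = 6561 ≡ 240 (mod 301)
300 = 256 + 32 + 8 + 4 in binary powers of 2.
So 9^300 ≡ 240 · 298 · 109 · 240 ≡ 176 (mod 301).
Since 176 ≠ 1, base 9 is a Fermat witness: 301 is composite.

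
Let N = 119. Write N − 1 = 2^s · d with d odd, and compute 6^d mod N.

119 − 1 = 118 = 2^1 · 59, so d = 59.
6^1 ≡ 6 (mod 119)
6^2 ≡ 6^2 = 36 ≡ 36 (mod 119)
6^4 ≡ 36^2 = 1296 ≡ 106 (mod 119)
6^8 ≡ 106^2 = 11236 ≡ 50 (mod 119)
6^16 ≡ 50^2 = 2500 ≡ 1 (mod 119)
6^32 ≡ 1^2 = 1 ≡ 1 (mod 119)
59 = 32 + 16 + 8 + 2 + 1 in binary powers of 2.
So 6^59 ≡ 1 · 1 · 50 · 36 · 6 ≡ 90 (mod 119).
Squaring chain: 90; never reaches −1, so base 6 is a Miller–Rabin witness that 119 is composite.

90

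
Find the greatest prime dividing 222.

222 = 2 · 111
111 = 3 · 37
37 is prime.
So 222 = 2 · 3 · 37; the largest prime factor is 37.

37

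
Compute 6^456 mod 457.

1

6^1 ≡ 6 (mod 457)
6^2 ≡ 6^2 = 36 ≡ 36 (mod 457)
6^4 ≡ 36^2 = 1296 ≡ 382 (mod 457)
6^8 ≡ 382^2 = 145924 ≡ 141 (mod 457)
6^16 ≡ 141^2 = 19881 ≡ 230 (mod 457)
6^32 ≡ 230^2 = 52900 ≡ 345 (mod 457)
6^64 ≡ 345^2 = 119025 ≡ 205 (mod 457)
6^128 ≡ 205^2 = 42025 ≡ 438 (mod 457)
6^256 ≡ 438^2 = 191844 ≡ 361 (mod 457)
456 = 256 + 128 + 64 + 8 in binary powers of 2.
So 6^456 ≡ 361 · 438 · 205 · 141 ≡ 1 (mod 457).
Since the result is 1, base 6 gives no evidence that 457 is composite.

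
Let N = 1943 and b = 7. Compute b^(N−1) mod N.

7^1 ≡ 7 (mod 1943)
7^2 ≡ 7^2 = 49 ≡ 49 (mod 1943)
7^4 ≡ 49^2 = 2401 ≡ 458 (mod 1943)
7^8 ≡ 458^2 = 209764 ≡ 1863 (mod 1943)
7^16 ≡ 1863^2 = 3470769 ≡ 571 (mod 1943)
7^32 ≡ 571^2 = 326041 ≡ 1560 (mod 1943)
7^64 ≡ 1560^2 = 2433600 ≡ 964 (mod 1943)
7^128 ≡ 964^2 = 929296 ≡ 542 (mod 1943)
7^256 ≡ 542^2 = 293764 ≡ 371 (mod 1943)
7^512 ≡ 371^2 = 137641 ≡ 1631 (mod 1943)
7^1024 ≡ 1631^2 = 2660161 ≡ 194 (mod 1943)
1942 = 1024 + 512 + 256 + 128 + 16 + 4 + 2 in binary powers of 2.
So 7^1942 ≡ 194 · 1631 · 371 · 542 · 571 · 458 · 49 ≡ 1387 (mod 1943).
Since 1387 ≠ 1, base 7 is a Fermat witness: 1943 is composite.

1387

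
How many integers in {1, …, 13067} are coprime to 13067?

Factor: 13067 = 73 · 179.
φ(13067) = (73−1) · (179−1) = 72 · 178 = 12816.

12816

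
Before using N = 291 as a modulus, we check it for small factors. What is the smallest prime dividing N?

3

291 is odd.
Digit sum 12, divisible by 3.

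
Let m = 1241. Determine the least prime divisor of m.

1241 is odd.
Digit sum 8, not divisible by 3.
Ends in 1: not divisible by 5.
7: 1241 = 7·177 + 2
11: 1241 = 11·112 + 9
13: 1241 = 13·95 + 6
17: 1241 = 17·73

17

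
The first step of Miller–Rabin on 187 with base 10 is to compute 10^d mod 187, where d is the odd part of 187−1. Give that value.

187 − 1 = 186 = 2^1 · 93, so d = 93.
10^1 ≡ 10 (mod 187)
10^2 ≡ 10^2 = 100 ≡ 100 (mod 187)
10^4 ≡ 100^2 = 10000 ≡ 89 (mod 187)
10^8 ≡ 89^2 = 7921 ≡ 67 (mod 187)
10^16 ≡ 67^2 = 4489 ≡ 1 (mod 187)
10^32 ≡ 1^2 = 1 ≡ 1 (mod 187)
10^64 ≡ 1^2 = 1 ≡ 1 (mod 187)
93 = 64 + 16 + 8 + 4 + 1 in binary powers of 2.
So 10^93 ≡ 1 · 1 · 67 · 89 · 10 ≡ 164 (mod 187).
Squaring chain: 164; never reaches −1, so base 10 is a Miller–Rabin witness that 187 is composite.

164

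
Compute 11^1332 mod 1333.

78

11^1 ≡ 11 (mod 1333)
11^2 ≡ 11^2 = 121 ≡ 121 (mod 1333)
11^4 ≡ 121^2 = 14641 ≡ 1311 (mod 1333)
11^8 ≡ 1311^2 = 1718721 ≡ 484 (mod 1333)
11^16 ≡ 484^2 = 234256 ≡ 981 (mod 1333)
11^32 ≡ 981^2 = 962361 ≡ 1268 (mod 1333)
11^64 ≡ 1268^2 = 1607824 ≡ 226 (mod 1333)
11^128 ≡ 226^2 = 51076 ≡ 422 (mod 1333)
11^256 ≡ 422^2 = 178084 ≡ 795 (mod 1333)
11^512 ≡ 795^2 = 632025 ≡ 183 (mod 1333)
11^1024 ≡ 183^2 = 33489 ≡ 164 (mod 1333)
1332 = 1024 + 256 + 32 + 16 + 4 in binary powers of 2.
So 11^1332 ≡ 164 · 795 · 1268 · 981 · 1311 ≡ 78 (mod 1333).
Since 78 ≠ 1, base 11 is a Fermat witness: 1333 is composite.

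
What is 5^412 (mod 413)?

226

5^1 ≡ 5 (mod 413)
5^2 ≡ 5^2 = 25 ≡ 25 (mod 413)
5^4 ≡ 25^2 = 625 ≡ 212 (mod 413)
5^8 ≡ 212^2 = 44944 ≡ 340 (mod 413)
5^16 ≡ 340^2 = 115600 ≡ 373 (mod 413)
5^32 ≡ 373^2 = 139129 ≡ 361 (mod 413)
5^64 ≡ 361^2 = 130321 ≡ 226 (mod 413)
5^128 ≡ 226^2 = 51076 ≡ 277 (mod 413)
5^256 ≡ 277^2 = 76729 ≡ 324 (mod 413)
412 = 256 + 128 + 16 + 8 + 4 in binary powers of 2.
So 5^412 ≡ 324 · 277 · 373 · 340 · 212 ≡ 226 (mod 413).
Since 226 ≠ 1, base 5 is a Fermat witness: 413 is composite.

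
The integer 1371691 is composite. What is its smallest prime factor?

59

1371691 is odd.
Digit sum 28, not divisible by 3.
Ends in 1: not divisible by 5.
7: 1371691 = 7·195955 + 6
11: 1371691 = 11·124699 + 2
13: 1371691 = 13·105514 + 9
17: 1371691 = 17·80687 + 12
19: 1371691 = 19·72194 + 5
23: 1371691 = 23·59638 + 17
29: 1371691 = 29·47299 + 20
31: 1371691 = 31·44248 + 3
37: 1371691 = 37·37072 + 27
41: 1371691 = 41·33455 + 36
43: 1371691 = 43·31899 + 34
47: 1371691 = 47·29184 + 43
53: 1371691 = 53·25880 + 51
59: 1371691 = 59·23249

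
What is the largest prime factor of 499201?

89

499201 = 71 · 7031
7031 = 79 · 89
89 is prime.
So 499201 = 71 · 79 · 89; the largest prime factor is 89.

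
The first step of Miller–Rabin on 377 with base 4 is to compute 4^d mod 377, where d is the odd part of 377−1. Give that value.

377 − 1 = 376 = 2^3 · 47, so d = 47.
4^1 ≡ 4 (mod 377)
4^2 ≡ 4^2 = 16 ≡ 16 (mod 377)
4^4 ≡ 16^2 = 256 ≡ 256 (mod 377)
4^8 ≡ 256^2 = 65536 ≡ 315 (mod 377)
4^16 ≡ 315^2 = 99225 ≡ 74 (mod 377)
4^32 ≡ 74^2 = 5476 ≡ 198 (mod 377)
47 = 32 + 8 + 4 + 2 + 1 in binary powers of 2.
So 4^47 ≡ 198 · 315 · 256 · 16 · 4 ≡ 270 (mod 377).
Squaring chain: 270 → 139 → 94; never reaches −1, so base 4 is a Miller–Rabin witness that 377 is composite.

270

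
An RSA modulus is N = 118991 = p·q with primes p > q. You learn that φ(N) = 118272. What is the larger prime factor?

φ(n) = (p−1)(q−1) = n − (p+q) + 1, so p + q = 118991 − 118272 + 1 = 720.
p and q are the roots of t² − 720t + 118991 = 0.
Discriminant: 720² − 4·118991 = 518400 − 475964 = 42436; √42436 = 206.
q = (720 − 206)/2 = 257, p = (720 + 206)/2 = 463.
Check: 257 · 463 = 118991.

463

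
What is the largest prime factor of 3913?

43

3913 = 7 · 559
559 = 13 · 43
43 is prime.
So 3913 = 7 · 13 · 43; the largest prime factor is 43.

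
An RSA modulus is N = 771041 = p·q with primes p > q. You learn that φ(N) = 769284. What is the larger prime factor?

φ(n) = (p−1)(q−1) = n − (p+q) + 1, so p + q = 771041 − 769284 + 1 = 1758.
p and q are the roots of t² − 1758t + 771041 = 0.
Discriminant: 1758² − 4·771041 = 3090564 − 3084164 = 6400; √6400 = 80.
q = (1758 − 80)/2 = 839, p = (1758 + 80)/2 = 919.
Check: 839 · 919 = 771041.

919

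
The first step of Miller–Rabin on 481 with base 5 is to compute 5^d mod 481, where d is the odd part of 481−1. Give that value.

481 − 1 = 480 = 2^5 · 15, so d = 15.
5^1 ≡ 5 (mod 481)
5^2 ≡ 5^2 = 25 ≡ 25 (mod 481)
5^4 ≡ 25^2 = 625 ≡ 144 (mod 481)
5^8 ≡ 144^2 = 20736 ≡ 53 (mod 481)
15 = 8 + 4 + 2 + 1 in binary powers of 2.
So 5^15 ≡ 53 · 144 · 25 · 5 ≡ 177 (mod 481).
Squaring chain: 177 → 64 → 248 → 417 → 248; never reaches −1, so base 5 is a Miller–Rabin witness that 481 is composite.

177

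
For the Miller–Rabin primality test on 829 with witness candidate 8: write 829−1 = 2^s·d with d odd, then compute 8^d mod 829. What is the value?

246

829 − 1 = 828 = 2^2 · 207, so d = 207.
8^1 ≡ 8 (mod 829)
8^2 ≡ 8^2 = 64 ≡ 64 (mod 829)
8^4 ≡ 64^2 = 4096 ≡ 780 (mod 829)
8^8 ≡ 780^2 = 608400 ≡ 743 (mod 829)
8^16 ≡ 743^2 = 552049 ≡ 764 (mod 829)
8^32 ≡ 764^2 = 583696 ≡ 80 (mod 829)
8^64 ≡ 80^2 = 6400 ≡ 597 (mod 829)
8^128 ≡ 597^2 = 356409 ≡ 768 (mod 829)
207 = 128 + 64 + 8 + 4 + 2 + 1 in binary powers of 2.
So 8^207 ≡ 768 · 597 · 743 · 780 · 64 · 8 ≡ 246 (mod 829).
Squaring chain: 246 → 828; reaches −1, so base 8 does not prove 829 composite.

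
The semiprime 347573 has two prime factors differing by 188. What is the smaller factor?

503

Since p = q + 188, we have 347573 = q(q + 188), so q² + 188q − 347573 = 0.
Discriminant: 188² + 4·347573 = 35344 + 1390292 = 1425636; √1425636 = 1194.
q = (−188 + 1194)/2 = 503, and p = q + 188 = 691.
Check: 503 · 691 = 347573.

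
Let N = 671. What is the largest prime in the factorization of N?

671 = 11 · 61
61 is prime.
So 671 = 11 · 61; the largest prime factor is 61.

61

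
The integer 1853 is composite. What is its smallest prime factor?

1853 is odd.
Digit sum 17, not divisible by 3.
Ends in 3: not divisible by 5.
7: 1853 = 7·264 + 5
11: 1853 = 11·168 + 5
13: 1853 = 13·142 + 7
17: 1853 = 17·109

17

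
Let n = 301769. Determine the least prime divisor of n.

13

301769 is odd.
Digit sum 26, not divisible by 3.
Ends in 9: not divisible by 5.
7: 301769 = 7·43109 + 6
11: 301769 = 11·27433 + 6
13: 301769 = 13·23213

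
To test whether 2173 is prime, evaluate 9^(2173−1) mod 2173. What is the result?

1846

9^1 ≡ 9 (mod 2173)
9^2 ≡ 9^2 = 81 ≡ 81 (mod 2173)
9^4 ≡ 81^2 = 6561 ≡ 42 (mod 2173)
9^8 ≡ 42^2 = 1764 ≡ 1764 (mod 2173)
9^16 ≡ 1764^2 = 3111696 ≡ 2133 (mod 2173)
9^32 ≡ 2133^2 = 4549689 ≡ 1600 (mod 2173)
9^64 ≡ 1600^2 = 2560000 ≡ 206 (mod 2173)
9^128 ≡ 206^2 = 42436 ≡ 1149 (mod 2173)
9^256 ≡ 1149^2 = 1320201 ≡ 1190 (mod 2173)
9^512 ≡ 1190^2 = 1416100 ≡ 1477 (mod 2173)
9^1024 ≡ 1477^2 = 2181529 ≡ 2010 (mod 2173)
9^2048 ≡ 2010^2 = 4040100 ≡ 493 (mod 2173)
2172 = 2048 + 64 + 32 + 16 + 8 + 4 in binary powers of 2.
So 9^2172 ≡ 493 · 206 · 1600 · 2133 · 1764 · 42 ≡ 1846 (mod 2173).
Since 1846 ≠ 1, base 9 is a Fermat witness: 2173 is composite.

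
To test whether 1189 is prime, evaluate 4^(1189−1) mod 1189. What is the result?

4^1 ≡ 4 (mod 1189)
4^2 ≡ 4^2 = 16 ≡ 16 (mod 1189)
4^4 ≡ 16^2 = 256 ≡ 256 (mod 1189)
4^8 ≡ 256^2 = 65536 ≡ 141 (mod 1189)
4^16 ≡ 141^2 = 19881 ≡ 857 (mod 1189)
4^32 ≡ 857^2 = 734449 ≡ 836 (mod 1189)
4^64 ≡ 836^2 = 698896 ≡ 953 (mod 1189)
4^128 ≡ 953^2 = 908209 ≡ 1002 (mod 1189)
4^256 ≡ 1002^2 = 1004004 ≡ 488 (mod 1189)
4^512 ≡ 488^2 = 238144 ≡ 344 (mod 1189)
4^1024 ≡ 344^2 = 118336 ≡ 625 (mod 1189)
1188 = 1024 + 128 + 32 + 4 in binary powers of 2.
So 4^1188 ≡ 625 · 1002 · 836 · 256 ≡ 223 (mod 1189).
Since 223 ≠ 1, base 4 is a Fermat witness: 1189 is composite.

223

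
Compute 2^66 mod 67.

1

2^1 ≡ 2 (mod 67)
2^2 ≡ 2^2 = 4 ≡ 4 (mod 67)
2^4 ≡ 4^2 = 16 ≡ 16 (mod 67)
2^8 ≡ 16^2 = 256 ≡ 55 (mod 67)
2^16 ≡ 55^2 = 3025 ≡ 10 (mod 67)
2^32 ≡ 10^2 = 100 ≡ 33 (mod 67)
2^64 ≡ 33^2 = 1089 ≡ 17 (mod 67)
66 = 64 + 2 in binary powers of 2.
So 2^66 ≡ 17 · 4 ≡ 1 (mod 67).
Since the result is 1, base 2 gives no evidence that 67 is composite.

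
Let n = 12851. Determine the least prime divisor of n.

71

12851 is odd.
Digit sum 17, not divisible by 3.
Ends in 1: not divisible by 5.
7: 12851 = 7·1835 + 6
11: 12851 = 11·1168 + 3
13: 12851 = 13·988 + 7
17: 12851 = 17·755 + 16
19: 12851 = 19·676 + 7
23: 12851 = 23·558 + 17
29: 12851 = 29·443 + 4
31: 12851 = 31·414 + 17
37: 12851 = 37·347 + 12
41: 12851 = 41·313 + 18
43: 12851 = 43·298 + 37
47: 12851 = 47·273 + 20
53: 12851 = 53·242 + 25
59: 12851 = 59·217 + 48
61: 12851 = 61·210 + 41
67: 12851 = 67·191 + 54
71: 12851 = 71·181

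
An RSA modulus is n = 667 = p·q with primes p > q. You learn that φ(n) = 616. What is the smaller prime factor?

23

φ(n) = (p−1)(q−1) = n − (p+q) + 1, so p + q = 667 − 616 + 1 = 52.
p and q are the roots of t² − 52t + 667 = 0.
Discriminant: 52² − 4·667 = 2704 − 2668 = 36; √36 = 6.
q = (52 − 6)/2 = 23, p = (52 + 6)/2 = 29.
Check: 23 · 29 = 667.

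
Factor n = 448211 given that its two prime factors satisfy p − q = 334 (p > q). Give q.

Since p = q + 334, we have 448211 = q(q + 334), so q² + 334q − 448211 = 0.
Discriminant: 334² + 4·448211 = 111556 + 1792844 = 1904400; √1904400 = 1380.
q = (−334 + 1380)/2 = 523, and p = q + 334 = 857.
Check: 523 · 857 = 448211.

523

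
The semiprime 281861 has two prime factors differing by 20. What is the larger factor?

Since p = q + 20, we have 281861 = q(q + 20), so q² + 20q − 281861 = 0.
Discriminant: 20² + 4·281861 = 400 + 1127444 = 1127844; √1127844 = 1062.
q = (−20 + 1062)/2 = 521, and p = q + 20 = 541.
Check: 521 · 541 = 281861.

541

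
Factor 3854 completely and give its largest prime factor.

47

3854 = 2 · 1927
1927 = 41 · 47
47 is prime.
So 3854 = 2 · 41 · 47; the largest prime factor is 47.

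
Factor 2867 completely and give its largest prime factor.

2867 = 47 · 61
61 is prime.
So 2867 = 47 · 61; the largest prime factor is 61.

61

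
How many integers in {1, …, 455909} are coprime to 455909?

432432

Factor: 455909 = 29 · 79 · 199.
φ(455909) = (29−1) · (79−1) · (199−1) = 28 · 78 · 198 = 432432.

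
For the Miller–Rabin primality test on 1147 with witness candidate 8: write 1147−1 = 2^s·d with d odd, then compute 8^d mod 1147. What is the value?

450

1147 − 1 = 1146 = 2^1 · 573, so d = 573.
8^1 ≡ 8 (mod 1147)
8^2 ≡ 8^2 = 64 ≡ 64 (mod 1147)
8^4 ≡ 64^2 = 4096 ≡ 655 (mod 1147)
8^8 ≡ 655^2 = 429025 ≡ 47 (mod 1147)
8^16 ≡ 47^2 = 2209 ≡ 1062 (mod 1147)
8^32 ≡ 1062^2 = 1127844 ≡ 343 (mod 1147)
8^64 ≡ 343^2 = 117649 ≡ 655 (mod 1147)
8^128 ≡ 655^2 = 429025 ≡ 47 (mod 1147)
8^256 ≡ 47^2 = 2209 ≡ 1062 (mod 1147)
8^512 ≡ 1062^2 = 1127844 ≡ 343 (mod 1147)
573 = 512 + 32 + 16 + 8 + 4 + 1 in binary powers of 2.
So 8^573 ≡ 343 · 343 · 1062 · 47 · 655 · 8 ≡ 450 (mod 1147).
Squaring chain: 450; never reaches −1, so base 8 is a Miller–Rabin witness that 1147 is composite.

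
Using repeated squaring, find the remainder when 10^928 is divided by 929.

10^1 ≡ 10 (mod 929)
10^2 ≡ 10^2 = 100 ≡ 100 (mod 929)
10^4 ≡ 100^2 = 10000 ≡ 710 (mod 929)
10^8 ≡ 710^2 = 504100 ≡ 582 (mod 929)
10^16 ≡ 582^2 = 338724 ≡ 568 (mod 929)
10^32 ≡ 568^2 = 322624 ≡ 261 (mod 929)
10^64 ≡ 261^2 = 68121 ≡ 304 (mod 929)
10^128 ≡ 304^2 = 92416 ≡ 445 (mod 929)
10^256 ≡ 445^2 = 198025 ≡ 148 (mod 929)
10^512 ≡ 148^2 = 21904 ≡ 537 (mod 929)
928 = 512 + 256 + 128 + 32 in binary powers of 2.
So 10^928 ≡ 537 · 148 · 445 · 261 ≡ 1 (mod 929).
Since the result is 1, base 10 gives no evidence that 929 is composite.

1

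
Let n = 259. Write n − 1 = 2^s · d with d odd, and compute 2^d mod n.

259 − 1 = 258 = 2^1 · 129, so d = 129.
2^1 ≡ 2 (mod 259)
2^2 ≡ 2^2 = 4 ≡ 4 (mod 259)
2^4 ≡ 4^2 = 16 ≡ 16 (mod 259)
2^8 ≡ 16^2 = 256 ≡ 256 (mod 259)
2^16 ≡ 256^2 = 65536 ≡ 9 (mod 259)
2^32 ≡ 9^2 = 81 ≡ 81 (mod 259)
2^64 ≡ 81^2 = 6561 ≡ 86 (mod 259)
2^128 ≡ 86^2 = 7396 ≡ 144 (mod 259)
129 = 128 + 1 in binary powers of 2.
So 2^129 ≡ 144 · 2 ≡ 29 (mod 259).
Squaring chain: 29; never reaches −1, so base 2 is a Miller–Rabin witness that 259 is composite.

29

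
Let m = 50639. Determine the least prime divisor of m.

50639 is odd.
Digit sum 23, not divisible by 3.
Ends in 9: not divisible by 5.
7: 50639 = 7·7234 + 1
11: 50639 = 11·4603 + 6
13: 50639 = 13·3895 + 4
17: 50639 = 17·2978 + 13
19: 50639 = 19·2665 + 4
23: 50639 = 23·2201 + 16
29: 50639 = 29·1746 + 5
31: 50639 = 31·1633 + 16
37: 50639 = 37·1368 + 23
41: 50639 = 41·1235 + 4
43: 50639 = 43·1177 + 28
47: 50639 = 47·1077 + 20
53: 50639 = 53·955 + 24
59: 50639 = 59·858 + 17
61: 50639 = 61·830 + 9
67: 50639 = 67·755 + 54
71: 50639 = 71·713 + 16
73: 50639 = 73·693 + 50
79: 50639 = 79·641

79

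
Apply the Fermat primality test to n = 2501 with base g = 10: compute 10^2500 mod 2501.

10^1 ≡ 10 (mod 2501)
10^2 ≡ 10^2 = 100 ≡ 100 (mod 2501)
10^4 ≡ 100^2 = 10000 ≡ 2497 (mod 2501)
10^8 ≡ 2497^2 = 6235009 ≡ 16 (mod 2501)
10^16 ≡ 16^2 = 256 ≡ 256 (mod 2501)
10^32 ≡ 256^2 = 65536 ≡ 510 (mod 2501)
10^64 ≡ 510^2 = 260100 ≡ 2497 (mod 2501)
10^128 ≡ 2497^2 = 6235009 ≡ 16 (mod 2501)
10^256 ≡ 16^2 = 256 ≡ 256 (mod 2501)
10^512 ≡ 256^2 = 65536 ≡ 510 (mod 2501)
10^1024 ≡ 510^2 = 260100 ≡ 2497 (mod 2501)
10^2048 ≡ 2497^2 = 6235009 ≡ 16 (mod 2501)
2500 = 2048 + 256 + 128 + 64 + 4 in binary powers of 2.
So 10^2500 ≡ 16 · 256 · 16 · 2497 · 2497 ≡ 657 (mod 2501).
Since 657 ≠ 1, base 10 is a Fermat witness: 2501 is composite.

657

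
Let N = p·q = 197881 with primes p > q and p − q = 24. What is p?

Since p = q + 24, we have 197881 = q(q + 24), so q² + 24q − 197881 = 0.
Discriminant: 24² + 4·197881 = 576 + 791524 = 792100; √792100 = 890.
q = (−24 + 890)/2 = 433, and p = q + 24 = 457.
Check: 433 · 457 = 197881.

457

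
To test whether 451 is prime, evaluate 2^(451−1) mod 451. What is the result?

2^1 ≡ 2 (mod 451)
2^2 ≡ 2^2 = 4 ≡ 4 (mod 451)
2^4 ≡ 4^2 = 16 ≡ 16 (mod 451)
2^8 ≡ 16^2 = 256 ≡ 256 (mod 451)
2^16 ≡ 256^2 = 65536 ≡ 141 (mod 451)
2^32 ≡ 141^2 = 19881 ≡ 37 (mod 451)
2^64 ≡ 37^2 = 1369 ≡ 16 (mod 451)
2^128 ≡ 16^2 = 256 ≡ 256 (mod 451)
2^256 ≡ 256^2 = 65536 ≡ 141 (mod 451)
450 = 256 + 128 + 64 + 2 in binary powers of 2.
So 2^450 ≡ 141 · 256 · 16 · 4 ≡ 122 (mod 451).
Since 122 ≠ 1, base 2 is a Fermat witness: 451 is composite.

122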